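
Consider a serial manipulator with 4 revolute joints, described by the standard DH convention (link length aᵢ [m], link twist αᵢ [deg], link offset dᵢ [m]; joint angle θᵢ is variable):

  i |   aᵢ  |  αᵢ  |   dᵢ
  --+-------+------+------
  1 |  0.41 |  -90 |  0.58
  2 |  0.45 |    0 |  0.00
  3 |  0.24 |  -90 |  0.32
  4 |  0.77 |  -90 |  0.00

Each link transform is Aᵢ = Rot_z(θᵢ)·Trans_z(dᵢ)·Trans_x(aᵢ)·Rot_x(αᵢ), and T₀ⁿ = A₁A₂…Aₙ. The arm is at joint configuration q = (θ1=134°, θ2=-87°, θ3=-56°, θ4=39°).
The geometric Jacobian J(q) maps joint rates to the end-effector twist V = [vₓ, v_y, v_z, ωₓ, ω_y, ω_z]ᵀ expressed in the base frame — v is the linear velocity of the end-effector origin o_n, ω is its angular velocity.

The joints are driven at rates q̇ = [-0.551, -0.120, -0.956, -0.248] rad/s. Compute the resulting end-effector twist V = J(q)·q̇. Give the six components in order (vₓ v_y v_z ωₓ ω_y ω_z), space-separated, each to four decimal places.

o_n = [0.2823, -0.0555, 1.5339]
J₁: ẑ×o_n = [0.0555, 0.2823, -0.0000], ω = ẑ
J2: z=[-0.7193, -0.6947, 0.0000] o=[-0.2848, 0.2949, 0.5800] → [-0.6627, 0.6862, 0.6460, -0.7193, -0.6947, 0.0000]
J3: z=[-0.7193, -0.6947, 0.0000] o=[-0.3012, 0.3119, 1.0294] → [-0.3505, 0.3630, 0.6696, -0.7193, -0.6947, 0.0000]
J4: z=[-0.4181, 0.4329, 0.7986] o=[-0.3982, -0.0483, 1.1738] → [0.1616, 0.6941, -0.2916, -0.4181, 0.4329, 0.7986]
V = J·q̇ = [0.3440, -0.7570, -0.6453, 0.8777, 0.6401, -0.7491]

0.3440 -0.7570 -0.6453 0.8777 0.6401 -0.7491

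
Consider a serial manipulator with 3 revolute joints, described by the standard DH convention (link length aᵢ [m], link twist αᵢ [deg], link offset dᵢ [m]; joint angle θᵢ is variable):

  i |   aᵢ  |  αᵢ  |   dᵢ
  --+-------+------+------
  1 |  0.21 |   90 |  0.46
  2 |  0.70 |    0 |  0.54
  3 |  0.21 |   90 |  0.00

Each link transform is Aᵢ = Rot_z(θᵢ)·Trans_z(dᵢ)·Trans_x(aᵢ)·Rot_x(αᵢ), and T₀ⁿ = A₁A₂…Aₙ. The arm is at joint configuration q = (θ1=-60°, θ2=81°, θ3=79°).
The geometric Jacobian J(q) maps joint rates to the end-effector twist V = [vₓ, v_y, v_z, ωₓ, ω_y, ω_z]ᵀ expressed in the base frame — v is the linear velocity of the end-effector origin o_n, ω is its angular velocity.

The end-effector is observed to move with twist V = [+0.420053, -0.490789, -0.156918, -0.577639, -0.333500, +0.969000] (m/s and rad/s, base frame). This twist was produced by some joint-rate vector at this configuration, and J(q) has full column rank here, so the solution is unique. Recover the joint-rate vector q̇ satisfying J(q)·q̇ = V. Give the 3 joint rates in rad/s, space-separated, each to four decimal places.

o_n = [-0.4066, -0.3758, 1.2232]
J₁: ẑ×o_n = [0.3758, -0.4066, 0.0000], ω = ẑ
J2: z=[-0.8660, -0.5000, 0.0000] o=[0.1050, -0.1819, 0.4600] → [-0.3816, 0.6610, -0.0878, -0.8660, -0.5000, 0.0000]
J3: z=[-0.8660, -0.5000, 0.0000] o=[-0.3079, -0.5467, 1.1514] → [-0.0359, 0.0622, -0.1973, -0.8660, -0.5000, 0.0000]
q̇ = J⁺·V = [0.9690, -0.2310, 0.8980]

0.9690 -0.2310 0.8980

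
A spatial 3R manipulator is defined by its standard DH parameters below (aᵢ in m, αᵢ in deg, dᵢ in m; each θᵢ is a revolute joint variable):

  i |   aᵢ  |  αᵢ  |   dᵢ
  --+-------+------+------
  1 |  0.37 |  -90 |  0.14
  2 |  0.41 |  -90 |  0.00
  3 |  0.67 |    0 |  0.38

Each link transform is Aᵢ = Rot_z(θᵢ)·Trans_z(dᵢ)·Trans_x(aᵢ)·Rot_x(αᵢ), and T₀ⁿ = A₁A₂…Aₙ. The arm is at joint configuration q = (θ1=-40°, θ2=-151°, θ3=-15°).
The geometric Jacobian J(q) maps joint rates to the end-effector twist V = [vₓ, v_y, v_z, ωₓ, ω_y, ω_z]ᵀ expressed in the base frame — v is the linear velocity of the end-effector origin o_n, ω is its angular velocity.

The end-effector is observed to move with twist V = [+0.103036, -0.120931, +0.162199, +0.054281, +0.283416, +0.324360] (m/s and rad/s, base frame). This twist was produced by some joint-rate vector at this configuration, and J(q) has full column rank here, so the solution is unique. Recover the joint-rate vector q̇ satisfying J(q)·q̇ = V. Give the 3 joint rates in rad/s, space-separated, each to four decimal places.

o_n = [-0.1723, 0.3709, 0.9849]
J₁: ẑ×o_n = [-0.3709, -0.1723, 0.0000], ω = ẑ
J2: z=[0.6428, 0.7660, 0.0000] o=[0.2834, -0.2378, 0.1400] → [0.6472, -0.5431, 0.7404, 0.6428, 0.7660, 0.0000]
J3: z=[0.3714, -0.3116, 0.8746] o=[0.0087, -0.0073, 0.3388] → [-0.5322, -0.3983, 0.0841, 0.3714, -0.3116, 0.8746]
q̇ = J⁺·V = [0.5780, 0.2520, -0.2900]

0.5780 0.2520 -0.2900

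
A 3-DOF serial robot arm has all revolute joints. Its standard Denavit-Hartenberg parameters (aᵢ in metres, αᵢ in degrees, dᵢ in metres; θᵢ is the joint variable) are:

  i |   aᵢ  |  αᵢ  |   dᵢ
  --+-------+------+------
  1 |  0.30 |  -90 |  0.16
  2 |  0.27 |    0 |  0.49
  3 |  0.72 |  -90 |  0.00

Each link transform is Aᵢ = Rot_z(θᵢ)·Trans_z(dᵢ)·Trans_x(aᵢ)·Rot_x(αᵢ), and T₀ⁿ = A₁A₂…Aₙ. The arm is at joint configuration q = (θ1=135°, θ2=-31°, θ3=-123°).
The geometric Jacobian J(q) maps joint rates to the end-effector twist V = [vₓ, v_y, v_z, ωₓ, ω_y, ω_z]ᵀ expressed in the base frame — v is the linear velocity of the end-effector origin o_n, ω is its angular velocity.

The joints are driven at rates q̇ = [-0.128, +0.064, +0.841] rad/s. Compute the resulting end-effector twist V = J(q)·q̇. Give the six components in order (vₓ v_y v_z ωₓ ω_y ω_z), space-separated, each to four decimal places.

o_n = [-0.2647, -0.4283, 0.6147]
J₁: ẑ×o_n = [0.4283, -0.2647, 0.0000], ω = ẑ
J2: z=[-0.7071, -0.7071, 0.0000] o=[-0.2121, 0.2121, 0.1600] → [-0.3215, 0.3215, 0.4157, -0.7071, -0.7071, 0.0000]
J3: z=[-0.7071, -0.7071, 0.0000] o=[-0.7223, 0.0293, 0.2991] → [-0.2232, 0.2232, 0.6471, -0.7071, -0.7071, 0.0000]
V = J·q̇ = [-0.2631, 0.2422, 0.5708, -0.6399, -0.6399, -0.1280]

-0.2631 0.2422 0.5708 -0.6399 -0.6399 -0.1280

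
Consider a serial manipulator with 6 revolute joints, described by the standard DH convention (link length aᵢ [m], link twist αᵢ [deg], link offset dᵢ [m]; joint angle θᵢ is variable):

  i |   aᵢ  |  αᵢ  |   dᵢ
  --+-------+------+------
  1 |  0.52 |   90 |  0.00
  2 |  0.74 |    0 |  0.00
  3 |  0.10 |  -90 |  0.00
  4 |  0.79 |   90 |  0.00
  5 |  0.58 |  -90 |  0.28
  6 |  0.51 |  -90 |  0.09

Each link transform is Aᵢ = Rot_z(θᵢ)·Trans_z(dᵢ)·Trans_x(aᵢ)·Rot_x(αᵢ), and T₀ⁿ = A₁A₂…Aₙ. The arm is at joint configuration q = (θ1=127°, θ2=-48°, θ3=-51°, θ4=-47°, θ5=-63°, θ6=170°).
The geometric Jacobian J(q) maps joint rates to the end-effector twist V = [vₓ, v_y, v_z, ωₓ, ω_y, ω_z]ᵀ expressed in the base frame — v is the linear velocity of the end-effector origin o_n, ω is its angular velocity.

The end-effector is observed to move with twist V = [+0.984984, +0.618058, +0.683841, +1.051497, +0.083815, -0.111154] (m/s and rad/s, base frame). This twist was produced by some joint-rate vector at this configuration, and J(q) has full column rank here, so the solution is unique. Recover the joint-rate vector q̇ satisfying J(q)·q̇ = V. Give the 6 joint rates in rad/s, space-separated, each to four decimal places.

o_n = [0.0935, 1.1933, -1.1159]
J₁: ẑ×o_n = [-1.1933, 0.0935, 0.0000], ω = ẑ
J2: z=[0.7986, 0.6018, 0.0000] o=[-0.3129, 0.4153, 0.0000] → [-0.6716, 0.8912, 0.3767, 0.7986, 0.6018, 0.0000]
J3: z=[0.7986, 0.6018, 0.0000] o=[-0.6109, 0.8107, -0.5499] → [-0.3406, 0.4520, -0.1184, 0.7986, 0.6018, 0.0000]
J4: z=[-0.5944, 0.7888, -0.1564] o=[-0.6015, 0.7982, -0.6487] → [-0.3067, -0.3864, -0.7830, -0.5944, 0.7888, -0.1564]
J5: z=[0.4758, 0.5018, 0.7223] o=[-0.0894, 1.0786, -1.1808] → [-0.0502, 0.1012, -0.0372, 0.4758, 0.5018, 0.7223]
J6: z=[0.3078, 0.6744, -0.6712] o=[0.5217, 0.9050, -1.0751] → [0.1660, 0.3000, 0.3775, 0.3078, 0.6744, -0.6712]
q̇ = J⁺·V = [-0.9570, 0.5700, -0.2630, -0.6490, 0.9440, -0.0930]

-0.9570 0.5700 -0.2630 -0.6490 0.9440 -0.0930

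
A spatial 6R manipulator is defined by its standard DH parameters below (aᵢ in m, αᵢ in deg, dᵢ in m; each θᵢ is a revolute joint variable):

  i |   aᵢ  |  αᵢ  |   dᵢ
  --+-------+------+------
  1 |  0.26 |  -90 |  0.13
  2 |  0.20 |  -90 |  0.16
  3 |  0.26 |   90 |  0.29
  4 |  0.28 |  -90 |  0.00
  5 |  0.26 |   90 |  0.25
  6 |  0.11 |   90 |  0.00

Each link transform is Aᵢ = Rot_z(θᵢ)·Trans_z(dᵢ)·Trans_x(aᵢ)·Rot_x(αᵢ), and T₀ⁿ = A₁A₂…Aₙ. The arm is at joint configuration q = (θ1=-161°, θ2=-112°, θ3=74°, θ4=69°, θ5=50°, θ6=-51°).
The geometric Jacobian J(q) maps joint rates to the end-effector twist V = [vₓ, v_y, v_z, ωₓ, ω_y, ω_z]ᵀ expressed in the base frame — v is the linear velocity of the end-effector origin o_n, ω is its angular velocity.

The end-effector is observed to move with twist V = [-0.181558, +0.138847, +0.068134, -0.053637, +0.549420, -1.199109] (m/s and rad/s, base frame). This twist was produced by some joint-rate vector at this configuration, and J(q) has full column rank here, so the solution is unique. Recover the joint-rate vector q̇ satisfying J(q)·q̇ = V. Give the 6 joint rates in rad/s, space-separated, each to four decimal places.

o_n = [-1.0005, -0.1529, 0.4655]
J₁: ẑ×o_n = [0.1529, -1.0005, 0.0000], ω = ẑ
J2: z=[0.3256, -0.9455, 0.0000] o=[-0.2458, -0.0846, 0.1300] → [-0.3173, -0.1092, -0.7358, 0.3256, -0.9455, 0.0000]
J3: z=[-0.8767, -0.3019, 0.3746] o=[-0.1229, -0.2115, 0.3154] → [-0.0673, -0.1972, -0.3163, -0.8767, -0.3019, 0.3746]
J4: z=[0.4302, -0.1434, 0.8913] o=[-0.4331, -0.0540, 0.4905] → [0.0917, -0.4950, -0.1239, 0.4302, -0.1434, 0.8913]
J5: z=[-0.1131, -0.9881, -0.1043] o=[-0.6839, -0.0384, 0.6141] → [0.1348, 0.0162, -0.2999, -0.1131, -0.9881, -0.1043]
J6: z=[-0.4095, -0.0493, 0.9110] o=[-0.9475, -0.2475, 0.4842] → [-0.0852, -0.0559, -0.0413, -0.4095, -0.0493, 0.9110]
q̇ = J⁺·V = [0.2650, 0.3090, 0.2530, -0.9070, -0.7520, -0.9100]

0.2650 0.3090 0.2530 -0.9070 -0.7520 -0.9100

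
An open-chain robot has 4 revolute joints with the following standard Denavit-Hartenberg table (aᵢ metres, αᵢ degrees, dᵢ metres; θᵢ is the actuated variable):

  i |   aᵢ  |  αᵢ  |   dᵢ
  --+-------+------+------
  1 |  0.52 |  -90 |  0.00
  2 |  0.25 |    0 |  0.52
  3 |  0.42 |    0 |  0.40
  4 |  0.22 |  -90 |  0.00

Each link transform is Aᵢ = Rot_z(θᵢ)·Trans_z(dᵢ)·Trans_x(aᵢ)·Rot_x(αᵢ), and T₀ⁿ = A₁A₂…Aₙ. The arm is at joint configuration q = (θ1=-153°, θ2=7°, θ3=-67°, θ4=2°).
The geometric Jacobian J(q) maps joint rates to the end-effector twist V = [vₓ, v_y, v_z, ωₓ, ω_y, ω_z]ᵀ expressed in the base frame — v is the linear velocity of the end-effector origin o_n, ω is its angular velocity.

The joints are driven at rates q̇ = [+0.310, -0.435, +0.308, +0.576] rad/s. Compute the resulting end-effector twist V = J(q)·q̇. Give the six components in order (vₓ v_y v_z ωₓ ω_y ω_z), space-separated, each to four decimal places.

0.3629 -0.1960 0.0823 0.2038 -0.4001 0.3100

o_n = [-0.5577, -1.3167, 0.5198]
J₁: ẑ×o_n = [1.3167, -0.5577, 0.0000], ω = ẑ
J2: z=[0.4540, -0.8910, 0.0000] o=[-0.4633, -0.2361, 0.0000] → [-0.4632, -0.2360, -0.5747, 0.4540, -0.8910, 0.0000]
J3: z=[0.4540, -0.8910, 0.0000] o=[-0.4483, -0.8121, -0.0305] → [-0.4903, -0.2498, -0.3266, 0.4540, -0.8910, 0.0000]
J4: z=[0.4540, -0.8910, 0.0000] o=[-0.4539, -1.2638, 0.3333] → [-0.1662, -0.0847, -0.1166, 0.4540, -0.8910, 0.0000]
V = J·q̇ = [0.3629, -0.1960, 0.0823, 0.2038, -0.4001, 0.3100]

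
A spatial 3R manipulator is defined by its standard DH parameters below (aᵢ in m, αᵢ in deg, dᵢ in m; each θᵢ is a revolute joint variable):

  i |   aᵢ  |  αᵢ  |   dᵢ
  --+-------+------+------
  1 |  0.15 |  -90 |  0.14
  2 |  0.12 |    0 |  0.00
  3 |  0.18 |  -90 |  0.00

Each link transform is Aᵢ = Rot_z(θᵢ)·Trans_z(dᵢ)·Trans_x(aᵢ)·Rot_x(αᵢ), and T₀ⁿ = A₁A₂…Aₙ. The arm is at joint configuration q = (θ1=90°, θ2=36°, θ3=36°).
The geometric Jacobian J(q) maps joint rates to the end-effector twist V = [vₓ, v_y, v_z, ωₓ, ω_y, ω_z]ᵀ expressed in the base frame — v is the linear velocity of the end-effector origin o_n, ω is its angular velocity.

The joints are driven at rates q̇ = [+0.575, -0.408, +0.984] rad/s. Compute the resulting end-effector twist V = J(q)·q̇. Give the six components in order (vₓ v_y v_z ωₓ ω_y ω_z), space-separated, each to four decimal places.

-0.1741 -0.0698 0.0076 -0.5760 0.0000 0.5750

o_n = [0.0000, 0.3027, -0.1017]
J₁: ẑ×o_n = [-0.3027, 0.0000, 0.0000], ω = ẑ
J2: z=[-1.0000, 0.0000, 0.0000] o=[0.0000, 0.1500, 0.1400] → [-0.0000, -0.2417, -0.1527, -1.0000, 0.0000, 0.0000]
J3: z=[-1.0000, 0.0000, 0.0000] o=[0.0000, 0.2471, 0.0695] → [-0.0000, -0.1712, -0.0556, -1.0000, 0.0000, 0.0000]
V = J·q̇ = [-0.1741, -0.0698, 0.0076, -0.5760, 0.0000, 0.5750]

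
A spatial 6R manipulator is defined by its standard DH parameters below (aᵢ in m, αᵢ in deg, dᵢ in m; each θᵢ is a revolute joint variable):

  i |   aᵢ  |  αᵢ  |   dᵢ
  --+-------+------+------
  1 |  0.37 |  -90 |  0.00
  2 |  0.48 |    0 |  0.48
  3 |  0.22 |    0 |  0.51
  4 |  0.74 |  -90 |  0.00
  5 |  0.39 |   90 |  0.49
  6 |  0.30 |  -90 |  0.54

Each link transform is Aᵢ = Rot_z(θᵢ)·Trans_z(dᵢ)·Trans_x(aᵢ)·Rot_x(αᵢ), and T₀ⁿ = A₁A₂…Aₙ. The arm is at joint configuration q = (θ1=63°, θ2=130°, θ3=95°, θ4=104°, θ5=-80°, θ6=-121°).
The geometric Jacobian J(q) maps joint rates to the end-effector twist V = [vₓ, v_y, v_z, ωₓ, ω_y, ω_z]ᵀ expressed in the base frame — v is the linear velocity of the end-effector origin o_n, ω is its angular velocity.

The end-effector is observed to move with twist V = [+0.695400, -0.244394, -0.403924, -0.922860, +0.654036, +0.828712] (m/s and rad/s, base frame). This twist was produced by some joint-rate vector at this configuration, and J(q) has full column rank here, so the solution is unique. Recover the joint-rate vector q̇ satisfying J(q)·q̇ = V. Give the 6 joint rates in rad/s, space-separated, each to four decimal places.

-0.3500 0.4920 0.3740 0.3850 -0.9260 -0.7590

o_n = [-1.0636, 0.8106, -0.2834]
J₁: ẑ×o_n = [-0.8106, -1.0636, 0.0000], ω = ẑ
J2: z=[-0.8910, 0.4540, 0.0000] o=[0.1680, 0.3297, 0.0000] → [-0.1287, -0.2525, 0.1307, -0.8910, 0.4540, 0.0000]
J3: z=[-0.8910, 0.4540, 0.0000] o=[-0.3998, 0.2727, -0.3677] → [0.0383, 0.0751, -0.1779, -0.8910, 0.4540, 0.0000]
J4: z=[-0.8910, 0.4540, 0.0000] o=[-0.9248, 0.3656, -0.2121] → [-0.0324, -0.0635, -0.3334, -0.8910, 0.4540, 0.0000]
J5: z=[0.2338, 0.4589, -0.8572] o=[-0.6368, 0.9308, 0.1690] → [-0.3107, 0.4716, 0.1677, 0.2338, 0.4589, -0.8572]
J6: z=[-0.5380, -0.6733, -0.5072] o=[-0.8381, 1.3817, -0.2161] → [-0.2444, 0.0782, 0.1554, -0.5380, -0.6733, -0.5072]
q̇ = J⁺·V = [-0.3500, 0.4920, 0.3740, 0.3850, -0.9260, -0.7590]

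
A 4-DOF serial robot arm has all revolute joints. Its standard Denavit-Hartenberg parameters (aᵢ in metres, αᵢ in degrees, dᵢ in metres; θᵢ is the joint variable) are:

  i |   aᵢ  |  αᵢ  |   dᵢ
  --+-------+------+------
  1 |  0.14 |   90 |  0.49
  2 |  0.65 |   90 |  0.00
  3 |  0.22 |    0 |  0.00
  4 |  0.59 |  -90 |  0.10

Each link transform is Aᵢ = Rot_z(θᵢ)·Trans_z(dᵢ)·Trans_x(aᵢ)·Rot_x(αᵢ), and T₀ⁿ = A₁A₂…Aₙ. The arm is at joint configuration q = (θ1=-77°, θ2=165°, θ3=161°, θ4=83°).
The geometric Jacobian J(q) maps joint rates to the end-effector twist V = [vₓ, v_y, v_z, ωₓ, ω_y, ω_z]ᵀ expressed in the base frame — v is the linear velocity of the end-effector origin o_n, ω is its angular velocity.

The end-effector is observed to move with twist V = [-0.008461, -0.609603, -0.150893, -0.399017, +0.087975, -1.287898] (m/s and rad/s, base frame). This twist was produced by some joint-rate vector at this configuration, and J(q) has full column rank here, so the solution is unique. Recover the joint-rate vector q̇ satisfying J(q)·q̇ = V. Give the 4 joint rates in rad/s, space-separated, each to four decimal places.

o_n = [0.4444, 0.1141, 0.6340]
J₁: ẑ×o_n = [-0.1141, 0.4444, 0.0000], ω = ẑ
J2: z=[-0.9744, -0.2250, 0.0000] o=[0.0315, -0.1364, 0.4900] → [-0.0324, 0.1404, -0.1512, -0.9744, -0.2250, 0.0000]
J3: z=[0.0582, -0.2522, 0.9659] o=[-0.1097, 0.4753, 0.6582] → [0.3550, 0.5367, 0.1187, 0.0582, -0.2522, 0.9659]
J4: z=[0.0582, -0.2522, 0.9659] o=[-0.1343, 0.2635, 0.6044] → [0.1368, 0.5573, 0.1372, 0.0582, -0.2522, 0.9659]
q̇ = J⁺·V = [-0.6330, 0.3690, 0.1100, -0.7880]

-0.6330 0.3690 0.1100 -0.7880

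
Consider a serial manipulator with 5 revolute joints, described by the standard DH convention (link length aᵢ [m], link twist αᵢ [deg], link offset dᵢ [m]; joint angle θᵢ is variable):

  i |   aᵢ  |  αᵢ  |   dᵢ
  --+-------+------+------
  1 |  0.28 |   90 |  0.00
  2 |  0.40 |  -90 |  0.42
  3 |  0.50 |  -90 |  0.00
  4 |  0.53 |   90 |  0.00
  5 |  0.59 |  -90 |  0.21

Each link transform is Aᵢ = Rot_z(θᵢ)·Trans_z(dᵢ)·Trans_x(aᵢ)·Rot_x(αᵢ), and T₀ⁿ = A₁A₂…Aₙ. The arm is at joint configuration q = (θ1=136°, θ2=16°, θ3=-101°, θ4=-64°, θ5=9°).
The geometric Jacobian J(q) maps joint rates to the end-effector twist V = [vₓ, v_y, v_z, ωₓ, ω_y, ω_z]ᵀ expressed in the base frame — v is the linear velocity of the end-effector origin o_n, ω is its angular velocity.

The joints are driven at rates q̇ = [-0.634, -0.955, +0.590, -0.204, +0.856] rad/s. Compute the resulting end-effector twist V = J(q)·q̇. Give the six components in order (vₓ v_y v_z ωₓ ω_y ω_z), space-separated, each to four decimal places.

-0.8799 0.9494 0.2464 -0.9867 -1.4787 0.2791

o_n = [0.6302, 1.0902, 1.1431]
J₁: ẑ×o_n = [-1.0902, 0.6302, 0.0000], ω = ẑ
J2: z=[0.6947, 0.7193, 0.0000] o=[-0.2014, 0.1945, 0.0000] → [0.8223, -0.7940, 0.0240, 0.6947, 0.7193, 0.0000]
J3: z=[0.1983, -0.1915, 0.9613] o=[-0.1862, 0.7637, 0.1103] → [-0.5116, 0.5800, 0.2211, 0.1983, -0.1915, 0.9613]
J4: z=[-0.5462, 0.7927, 0.2706] o=[0.2207, 1.0531, 0.0840] → [0.8296, 0.6893, -0.3449, -0.5462, 0.7927, 0.2706]
J5: z=[-0.6446, -0.6041, 0.4687] o=[0.5042, 1.0963, 0.5296] → [-0.3677, 0.4544, 0.0801, -0.6446, -0.6041, 0.4687]
V = J·q̇ = [-0.8799, 0.9494, 0.2464, -0.9867, -1.4787, 0.2791]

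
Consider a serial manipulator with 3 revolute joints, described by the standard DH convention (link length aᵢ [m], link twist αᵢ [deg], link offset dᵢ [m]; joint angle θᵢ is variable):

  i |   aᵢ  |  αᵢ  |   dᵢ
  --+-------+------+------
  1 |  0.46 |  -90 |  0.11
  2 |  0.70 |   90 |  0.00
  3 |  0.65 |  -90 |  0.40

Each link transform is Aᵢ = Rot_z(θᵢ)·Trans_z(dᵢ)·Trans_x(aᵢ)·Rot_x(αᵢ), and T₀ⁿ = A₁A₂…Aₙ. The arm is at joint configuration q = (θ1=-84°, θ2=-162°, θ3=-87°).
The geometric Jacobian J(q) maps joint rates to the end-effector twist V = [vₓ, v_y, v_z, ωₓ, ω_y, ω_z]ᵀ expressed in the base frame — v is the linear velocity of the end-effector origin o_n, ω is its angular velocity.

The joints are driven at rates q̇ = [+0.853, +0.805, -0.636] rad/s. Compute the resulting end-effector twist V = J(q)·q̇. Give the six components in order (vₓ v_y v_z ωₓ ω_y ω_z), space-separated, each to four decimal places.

o_n = [-0.6834, 0.2919, -0.0436]
J₁: ẑ×o_n = [-0.2919, -0.6834, 0.0000], ω = ẑ
J2: z=[0.9945, 0.1045, 0.0000] o=[0.0481, -0.4575, 0.1100] → [-0.0161, 0.1528, 0.8217, 0.9945, 0.1045, 0.0000]
J3: z=[-0.0323, 0.3073, -0.9511] o=[-0.0215, 0.2046, 0.3263] → [-0.0307, 0.6175, 0.2006, -0.0323, 0.3073, -0.9511]
V = J·q̇ = [-0.2424, -0.8527, 0.5339, 0.8211, -0.1113, 1.4579]

-0.2424 -0.8527 0.5339 0.8211 -0.1113 1.4579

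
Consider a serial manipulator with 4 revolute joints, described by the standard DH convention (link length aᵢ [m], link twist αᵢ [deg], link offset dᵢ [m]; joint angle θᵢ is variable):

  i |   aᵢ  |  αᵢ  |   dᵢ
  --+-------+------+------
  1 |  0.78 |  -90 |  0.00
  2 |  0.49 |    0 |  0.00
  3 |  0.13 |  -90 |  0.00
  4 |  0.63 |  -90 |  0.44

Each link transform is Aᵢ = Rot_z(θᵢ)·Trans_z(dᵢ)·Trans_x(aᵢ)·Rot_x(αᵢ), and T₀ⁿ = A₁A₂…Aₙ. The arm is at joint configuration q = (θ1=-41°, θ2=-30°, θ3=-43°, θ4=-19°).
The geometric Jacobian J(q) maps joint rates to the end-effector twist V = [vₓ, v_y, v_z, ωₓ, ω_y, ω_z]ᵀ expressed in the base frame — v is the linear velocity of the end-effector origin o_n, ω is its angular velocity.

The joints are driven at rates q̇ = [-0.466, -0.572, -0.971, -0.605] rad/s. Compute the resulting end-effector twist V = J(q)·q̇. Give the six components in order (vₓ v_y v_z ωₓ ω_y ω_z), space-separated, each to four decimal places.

-1.0446 0.2511 1.1007 -1.4489 -0.7849 -0.2891

o_n = [1.5212, -1.0506, 0.8103]
J₁: ẑ×o_n = [1.0506, 1.5212, -0.0000], ω = ẑ
J2: z=[0.6561, 0.7547, 0.0000] o=[0.5887, -0.5117, 0.0000] → [0.6116, -0.5316, -1.0573, 0.6561, 0.7547, 0.0000]
J3: z=[0.6561, 0.7547, 0.0000] o=[0.9089, -0.7901, 0.2450] → [0.4267, -0.3709, -0.6329, 0.6561, 0.7547, 0.0000]
J4: z=[0.7217, -0.6274, -0.2924] o=[0.9376, -0.8151, 0.3693] → [-0.3455, -0.4889, 0.1961, 0.7217, -0.6274, -0.2924]
V = J·q̇ = [-1.0446, 0.2511, 1.1007, -1.4489, -0.7849, -0.2891]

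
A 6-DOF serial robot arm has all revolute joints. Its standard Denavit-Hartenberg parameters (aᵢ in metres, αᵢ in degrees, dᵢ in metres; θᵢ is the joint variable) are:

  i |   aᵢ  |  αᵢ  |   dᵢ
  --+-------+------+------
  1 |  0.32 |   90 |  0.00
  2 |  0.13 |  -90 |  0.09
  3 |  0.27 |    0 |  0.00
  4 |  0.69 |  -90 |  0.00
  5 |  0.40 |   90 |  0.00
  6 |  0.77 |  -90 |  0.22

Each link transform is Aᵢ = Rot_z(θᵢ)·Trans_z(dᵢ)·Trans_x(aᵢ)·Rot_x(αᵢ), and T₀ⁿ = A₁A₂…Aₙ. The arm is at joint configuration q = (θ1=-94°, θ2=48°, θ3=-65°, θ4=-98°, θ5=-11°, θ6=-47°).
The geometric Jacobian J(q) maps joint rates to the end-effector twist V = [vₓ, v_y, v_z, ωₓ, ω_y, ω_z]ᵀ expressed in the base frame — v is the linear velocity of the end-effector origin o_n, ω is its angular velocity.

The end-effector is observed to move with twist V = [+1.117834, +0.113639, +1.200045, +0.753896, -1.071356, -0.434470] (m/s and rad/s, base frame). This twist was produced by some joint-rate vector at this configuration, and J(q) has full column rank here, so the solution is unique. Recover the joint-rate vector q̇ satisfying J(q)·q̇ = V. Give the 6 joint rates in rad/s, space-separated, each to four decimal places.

0.7230 -0.7470 -0.2290 -0.5340 -0.1290 -0.7810

o_n = [-0.1868, 0.9296, -0.7843]
J₁: ẑ×o_n = [-0.9296, -0.1868, 0.0000], ω = ẑ
J2: z=[-0.9976, 0.0698, 0.0000] o=[-0.0223, -0.3192, 0.0000] → [-0.0547, -0.7823, -1.2343, -0.9976, 0.0698, 0.0000]
J3: z=[0.0518, 0.7413, 0.6691] o=[-0.1182, -0.3997, 0.0966] → [-1.5425, -0.0002, 0.1198, 0.0518, 0.7413, 0.6691]
J4: z=[0.0518, 0.7413, 0.6691] o=[-0.3676, -0.4588, 0.1814] → [-1.6449, 0.1711, -0.0621, 0.0518, 0.7413, 0.6691]
J5: z=[-0.9676, -0.1284, 0.2173] o=[-0.5380, -0.0043, -0.3090] → [-0.1419, -0.3836, -0.8585, -0.9676, -0.1284, 0.2173]
J6: z=[0.0980, 0.6020, 0.7924] o=[-0.6311, 0.3109, -0.5369] → [-0.6391, 0.3763, -0.2069, 0.0980, 0.6020, 0.7924]
q̇ = J⁺·V = [0.7230, -0.7470, -0.2290, -0.5340, -0.1290, -0.7810]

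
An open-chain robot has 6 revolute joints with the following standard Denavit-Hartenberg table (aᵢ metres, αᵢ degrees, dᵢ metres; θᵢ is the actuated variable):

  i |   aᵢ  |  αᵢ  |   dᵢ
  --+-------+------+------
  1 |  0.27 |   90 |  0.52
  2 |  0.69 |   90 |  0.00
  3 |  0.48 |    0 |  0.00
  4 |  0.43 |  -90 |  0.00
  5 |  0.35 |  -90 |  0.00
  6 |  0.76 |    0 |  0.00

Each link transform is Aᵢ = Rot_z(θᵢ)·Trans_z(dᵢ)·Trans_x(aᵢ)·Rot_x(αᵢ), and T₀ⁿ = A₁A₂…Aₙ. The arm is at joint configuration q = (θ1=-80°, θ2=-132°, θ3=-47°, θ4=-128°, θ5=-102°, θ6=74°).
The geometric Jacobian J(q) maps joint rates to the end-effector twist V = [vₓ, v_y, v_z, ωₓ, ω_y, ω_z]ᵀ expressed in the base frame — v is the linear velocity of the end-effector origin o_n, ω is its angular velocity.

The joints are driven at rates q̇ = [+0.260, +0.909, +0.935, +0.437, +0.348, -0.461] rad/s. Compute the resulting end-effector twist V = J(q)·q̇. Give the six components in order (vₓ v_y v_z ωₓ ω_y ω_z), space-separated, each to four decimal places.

0.2390 -0.3785 0.0410 -0.8129 1.1455 0.7575

o_n = [-0.4423, 0.4965, 0.4097]
J₁: ẑ×o_n = [-0.4965, -0.4423, 0.0000], ω = ẑ
J2: z=[-0.9848, -0.1736, 0.0000] o=[0.0469, -0.2659, 0.5200] → [0.0192, -0.1086, -0.8357, -0.9848, -0.1736, 0.0000]
J3: z=[-0.1290, 0.7319, 0.6691] o=[-0.0333, 0.1888, 0.0072] → [0.0887, -0.2218, 0.2596, -0.1290, 0.7319, 0.6691]
J4: z=[-0.1290, 0.7319, 0.6691] o=[0.2744, 0.4655, -0.2360] → [0.4518, -0.3962, 0.5205, -0.1290, 0.7319, 0.6691]
J5: z=[0.9709, 0.2304, -0.0648] o=[0.3611, 0.1897, 0.0823] → [0.0953, -0.2658, 0.4830, 0.9709, 0.2304, -0.0648]
J6: z=[0.1703, -0.4751, 0.8633] o=[0.3022, 0.4869, 0.2575] → [-0.0806, -0.6687, -0.3521, 0.1703, -0.4751, 0.8633]
V = J·q̇ = [0.2390, -0.3785, 0.0410, -0.8129, 1.1455, 0.7575]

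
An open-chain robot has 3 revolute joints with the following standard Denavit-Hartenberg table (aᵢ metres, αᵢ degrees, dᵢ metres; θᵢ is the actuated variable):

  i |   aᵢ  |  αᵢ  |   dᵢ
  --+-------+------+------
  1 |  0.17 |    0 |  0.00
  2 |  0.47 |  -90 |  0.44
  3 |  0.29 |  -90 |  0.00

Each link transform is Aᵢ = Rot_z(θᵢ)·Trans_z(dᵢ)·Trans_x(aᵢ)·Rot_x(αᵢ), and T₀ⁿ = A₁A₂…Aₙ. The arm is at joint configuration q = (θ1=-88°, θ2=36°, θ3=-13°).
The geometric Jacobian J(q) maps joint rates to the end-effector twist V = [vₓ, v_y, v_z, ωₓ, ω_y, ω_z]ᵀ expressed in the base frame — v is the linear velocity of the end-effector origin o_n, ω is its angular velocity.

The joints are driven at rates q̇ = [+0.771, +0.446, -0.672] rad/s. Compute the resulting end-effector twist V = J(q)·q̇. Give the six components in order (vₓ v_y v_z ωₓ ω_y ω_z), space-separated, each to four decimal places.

o_n = [0.4693, -0.7629, 0.5052]
J₁: ẑ×o_n = [0.7629, 0.4693, -0.0000], ω = ẑ
J2: z=[0.0000, 0.0000, 1.0000] o=[0.0059, -0.1699, 0.0000] → [0.5930, 0.4633, -0.0000, 0.0000, 0.0000, 1.0000]
J3: z=[0.7880, 0.6157, 0.0000] o=[0.2953, -0.5403, 0.4400] → [0.0402, -0.0514, -0.2826, 0.7880, 0.6157, 0.0000]
V = J·q̇ = [0.8257, 0.6030, 0.1899, -0.5295, -0.4137, 1.2170]

0.8257 0.6030 0.1899 -0.5295 -0.4137 1.2170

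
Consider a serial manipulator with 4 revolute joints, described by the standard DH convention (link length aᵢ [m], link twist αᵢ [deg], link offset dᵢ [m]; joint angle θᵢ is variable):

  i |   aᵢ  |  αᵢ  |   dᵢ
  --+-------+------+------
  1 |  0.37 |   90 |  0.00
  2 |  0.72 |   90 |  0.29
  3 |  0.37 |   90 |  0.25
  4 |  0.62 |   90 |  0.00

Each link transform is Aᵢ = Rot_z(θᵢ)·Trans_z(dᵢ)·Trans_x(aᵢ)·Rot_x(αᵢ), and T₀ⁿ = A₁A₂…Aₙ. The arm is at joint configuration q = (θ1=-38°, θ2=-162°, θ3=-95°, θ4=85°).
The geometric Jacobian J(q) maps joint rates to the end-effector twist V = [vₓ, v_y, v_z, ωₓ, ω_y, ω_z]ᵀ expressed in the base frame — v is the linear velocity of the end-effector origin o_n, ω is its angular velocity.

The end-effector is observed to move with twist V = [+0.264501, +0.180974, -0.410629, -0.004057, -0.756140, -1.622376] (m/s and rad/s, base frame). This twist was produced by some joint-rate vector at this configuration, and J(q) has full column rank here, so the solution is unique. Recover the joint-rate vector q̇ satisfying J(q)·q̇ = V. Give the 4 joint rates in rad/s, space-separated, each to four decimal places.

o_n = [-0.3501, 0.4416, 0.6141]
J₁: ẑ×o_n = [-0.4416, -0.3501, 0.0000], ω = ẑ
J2: z=[-0.6157, -0.7880, 0.0000] o=[0.2916, -0.2278, 0.0000] → [-0.4839, 0.3781, -0.9177, -0.6157, -0.7880, 0.0000]
J3: z=[-0.2435, 0.1902, 0.9511] o=[-0.4266, -0.0347, -0.2225] → [-0.2938, 0.2765, -0.1305, -0.2435, 0.1902, 0.9511]
J4: z=[0.6929, -0.6520, 0.3078] o=[-0.2364, 0.2844, 0.0252] → [-0.4323, -0.4431, 0.0348, 0.6929, -0.6520, 0.3078]
q̇ = J⁺·V = [-0.8410, 0.5810, -0.8860, 0.1990]

-0.8410 0.5810 -0.8860 0.1990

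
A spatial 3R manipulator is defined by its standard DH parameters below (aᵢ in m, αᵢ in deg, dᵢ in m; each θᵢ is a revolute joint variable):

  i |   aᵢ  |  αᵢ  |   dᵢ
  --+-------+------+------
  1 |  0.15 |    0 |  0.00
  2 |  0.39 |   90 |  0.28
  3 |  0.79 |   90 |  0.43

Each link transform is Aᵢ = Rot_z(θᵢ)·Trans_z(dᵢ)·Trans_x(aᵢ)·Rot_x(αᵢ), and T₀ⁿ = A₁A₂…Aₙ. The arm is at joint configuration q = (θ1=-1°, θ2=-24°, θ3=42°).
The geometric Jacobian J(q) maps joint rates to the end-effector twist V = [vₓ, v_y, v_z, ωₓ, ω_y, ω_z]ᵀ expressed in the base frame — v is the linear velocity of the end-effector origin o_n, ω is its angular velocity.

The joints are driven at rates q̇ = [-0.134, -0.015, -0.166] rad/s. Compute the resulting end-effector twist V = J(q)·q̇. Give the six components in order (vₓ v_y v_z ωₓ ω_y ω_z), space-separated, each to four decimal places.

-0.0404 -0.1620 -0.0975 0.0702 0.1504 -0.1490

o_n = [0.8538, -0.8053, 0.8086]
J₁: ẑ×o_n = [0.8053, 0.8538, -0.0000], ω = ẑ
J2: z=[0.0000, 0.0000, 1.0000] o=[0.1500, -0.0026, 0.0000] → [0.8026, 0.7038, -0.0000, 0.0000, 0.0000, 1.0000]
J3: z=[-0.4226, -0.9063, 0.0000] o=[0.5034, -0.1674, 0.2800] → [-0.4791, 0.2234, 0.5871, -0.4226, -0.9063, 0.0000]
V = J·q̇ = [-0.0404, -0.1620, -0.0975, 0.0702, 0.1504, -0.1490]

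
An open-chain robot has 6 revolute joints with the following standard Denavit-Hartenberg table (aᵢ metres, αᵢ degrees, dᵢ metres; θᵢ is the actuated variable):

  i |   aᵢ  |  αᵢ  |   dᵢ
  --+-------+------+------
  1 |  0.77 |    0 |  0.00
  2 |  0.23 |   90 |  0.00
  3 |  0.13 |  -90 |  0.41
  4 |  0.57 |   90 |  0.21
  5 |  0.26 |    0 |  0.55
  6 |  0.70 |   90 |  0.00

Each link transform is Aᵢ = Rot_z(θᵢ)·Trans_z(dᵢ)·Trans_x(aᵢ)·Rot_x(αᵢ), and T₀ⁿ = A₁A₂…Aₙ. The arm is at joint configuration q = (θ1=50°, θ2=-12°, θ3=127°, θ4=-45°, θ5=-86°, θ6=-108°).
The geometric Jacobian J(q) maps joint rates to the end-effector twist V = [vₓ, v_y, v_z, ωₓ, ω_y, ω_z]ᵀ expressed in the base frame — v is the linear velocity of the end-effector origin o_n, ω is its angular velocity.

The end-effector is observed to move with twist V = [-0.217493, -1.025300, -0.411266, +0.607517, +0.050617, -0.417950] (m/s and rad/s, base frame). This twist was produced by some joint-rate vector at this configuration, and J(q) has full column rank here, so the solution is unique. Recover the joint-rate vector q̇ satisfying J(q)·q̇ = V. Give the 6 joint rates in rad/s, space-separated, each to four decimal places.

-0.8330 -0.5500 0.7980 -0.9880 -0.2110 -0.4450

o_n = [1.2062, 0.2134, -0.3304]
J₁: ẑ×o_n = [-0.2134, 1.2062, 0.0000], ω = ẑ
J2: z=[0.0000, 0.0000, 1.0000] o=[0.4949, 0.5899, 0.0000] → [0.3764, 0.7113, -0.0000, 0.0000, 0.0000, 1.0000]
J3: z=[0.6157, -0.7880, 0.0000] o=[0.6762, 0.7315, 0.0000] → [0.2604, 0.2034, 0.0988, 0.6157, -0.7880, 0.0000]
J4: z=[-0.6293, -0.4917, -0.6018] o=[0.8670, 0.3602, 0.1038] → [0.1252, -0.4774, 0.2592, -0.6293, -0.4917, -0.6018]
J5: z=[0.7707, -0.2952, -0.5647] o=[0.7918, -0.2100, 0.2993] → [0.4250, 0.2513, 0.4487, 0.7707, -0.2952, -0.5647]
J6: z=[0.7707, -0.2952, -0.5647] o=[1.3807, -0.2597, 0.1551] → [0.4105, 0.4727, 0.3131, 0.7707, -0.2952, -0.5647]
q̇ = J⁺·V = [-0.8330, -0.5500, 0.7980, -0.9880, -0.2110, -0.4450]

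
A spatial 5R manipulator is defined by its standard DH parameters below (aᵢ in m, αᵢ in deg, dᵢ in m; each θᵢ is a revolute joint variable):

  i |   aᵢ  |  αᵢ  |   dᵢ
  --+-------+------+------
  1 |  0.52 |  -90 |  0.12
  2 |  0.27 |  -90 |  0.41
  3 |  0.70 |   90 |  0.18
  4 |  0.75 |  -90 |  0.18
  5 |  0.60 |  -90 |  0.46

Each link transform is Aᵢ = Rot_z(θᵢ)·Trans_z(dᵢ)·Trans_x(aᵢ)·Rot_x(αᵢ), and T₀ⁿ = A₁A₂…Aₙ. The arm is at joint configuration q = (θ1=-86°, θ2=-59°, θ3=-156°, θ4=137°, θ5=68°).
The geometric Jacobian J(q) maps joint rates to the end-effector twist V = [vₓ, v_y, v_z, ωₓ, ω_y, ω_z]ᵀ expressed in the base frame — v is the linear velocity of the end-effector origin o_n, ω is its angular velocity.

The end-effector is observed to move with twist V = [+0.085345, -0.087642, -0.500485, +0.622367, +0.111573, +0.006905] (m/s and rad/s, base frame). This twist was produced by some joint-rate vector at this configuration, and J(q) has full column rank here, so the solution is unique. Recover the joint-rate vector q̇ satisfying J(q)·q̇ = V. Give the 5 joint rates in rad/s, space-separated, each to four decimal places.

0.0730 0.8210 -0.0300 0.2130 -0.0080

o_n = [0.7120, -1.2808, 0.4766]
J₁: ẑ×o_n = [1.2808, 0.7120, -0.0000], ω = ẑ
J2: z=[0.9976, 0.0698, 0.0000] o=[0.0363, -0.5187, 0.1200] → [0.0249, -0.3557, -0.8073, 0.9976, 0.0698, 0.0000]
J3: z=[0.0598, -0.8551, -0.5150] o=[0.4550, -0.6289, 0.3514] → [-0.4428, -0.1399, 0.1808, 0.0598, -0.8551, -0.5150]
J4: z=[-0.9259, 0.1452, -0.3486] o=[0.7268, -0.4344, -0.2894] → [-0.1838, 0.7144, 0.7859, -0.9259, 0.1452, -0.3486]
J5: z=[-0.2981, 0.2859, 0.9107] o=[0.3861, -1.1186, -0.1861] → [0.3372, 0.4943, -0.0448, -0.2981, 0.2859, 0.9107]
q̇ = J⁺·V = [0.0730, 0.8210, -0.0300, 0.2130, -0.0080]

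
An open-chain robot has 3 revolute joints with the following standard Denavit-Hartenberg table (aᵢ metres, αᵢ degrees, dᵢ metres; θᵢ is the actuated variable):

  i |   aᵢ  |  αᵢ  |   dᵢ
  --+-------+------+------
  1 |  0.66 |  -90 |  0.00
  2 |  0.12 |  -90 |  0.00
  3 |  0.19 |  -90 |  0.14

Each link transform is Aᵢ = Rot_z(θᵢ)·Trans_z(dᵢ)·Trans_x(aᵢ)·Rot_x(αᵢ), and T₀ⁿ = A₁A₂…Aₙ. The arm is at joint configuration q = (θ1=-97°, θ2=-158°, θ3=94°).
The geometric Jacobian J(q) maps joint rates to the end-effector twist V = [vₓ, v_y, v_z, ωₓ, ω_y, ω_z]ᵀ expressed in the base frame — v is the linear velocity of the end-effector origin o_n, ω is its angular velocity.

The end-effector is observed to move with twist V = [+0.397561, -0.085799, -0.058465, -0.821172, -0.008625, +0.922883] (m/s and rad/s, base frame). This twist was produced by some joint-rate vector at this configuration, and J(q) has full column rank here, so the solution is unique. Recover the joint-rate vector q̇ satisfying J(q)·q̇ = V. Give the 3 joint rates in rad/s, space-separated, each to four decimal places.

o_n = [-0.2629, -0.5858, 0.1698]
J₁: ẑ×o_n = [0.5858, -0.2629, 0.0000], ω = ẑ
J2: z=[0.9925, -0.1219, 0.0000] o=[-0.0804, -0.6551, 0.0000] → [-0.0207, -0.1685, 0.0465, 0.9925, -0.1219, 0.0000]
J3: z=[-0.0457, -0.3718, 0.9272] o=[-0.0669, -0.5446, 0.0450] → [-0.0083, -0.1760, -0.0710, -0.0457, -0.3718, 0.9272]
q̇ = J⁺·V = [0.6540, -0.8140, 0.2900]

0.6540 -0.8140 0.2900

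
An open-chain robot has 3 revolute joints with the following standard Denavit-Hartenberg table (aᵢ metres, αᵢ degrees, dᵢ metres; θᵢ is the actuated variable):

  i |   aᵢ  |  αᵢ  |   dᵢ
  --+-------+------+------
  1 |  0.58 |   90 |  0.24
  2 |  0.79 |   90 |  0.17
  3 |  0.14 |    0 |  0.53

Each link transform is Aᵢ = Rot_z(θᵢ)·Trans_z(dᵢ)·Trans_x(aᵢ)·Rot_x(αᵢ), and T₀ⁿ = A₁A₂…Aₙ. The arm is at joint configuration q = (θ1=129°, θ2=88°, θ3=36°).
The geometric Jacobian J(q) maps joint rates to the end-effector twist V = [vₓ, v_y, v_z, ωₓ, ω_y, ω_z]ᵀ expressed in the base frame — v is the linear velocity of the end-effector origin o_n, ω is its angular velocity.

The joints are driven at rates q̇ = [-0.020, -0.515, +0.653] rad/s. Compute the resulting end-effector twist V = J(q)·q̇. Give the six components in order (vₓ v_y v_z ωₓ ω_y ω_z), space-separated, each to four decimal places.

o_n = [-0.5221, 1.0457, 1.1242]
J₁: ẑ×o_n = [-1.0457, -0.5221, 0.0000], ω = ẑ
J2: z=[0.7771, 0.6293, 0.0000] o=[-0.3650, 0.4507, 0.2400] → [0.5565, -0.6872, 0.5612, 0.7771, 0.6293, 0.0000]
J3: z=[-0.6289, 0.7767, -0.0349] o=[-0.2502, 0.5792, 1.0295] → [0.0898, 0.0690, -0.0822, -0.6289, 0.7767, -0.0349]
V = J·q̇ = [-0.2070, 0.4094, -0.3427, -0.8109, 0.1831, -0.0428]

-0.2070 0.4094 -0.3427 -0.8109 0.1831 -0.0428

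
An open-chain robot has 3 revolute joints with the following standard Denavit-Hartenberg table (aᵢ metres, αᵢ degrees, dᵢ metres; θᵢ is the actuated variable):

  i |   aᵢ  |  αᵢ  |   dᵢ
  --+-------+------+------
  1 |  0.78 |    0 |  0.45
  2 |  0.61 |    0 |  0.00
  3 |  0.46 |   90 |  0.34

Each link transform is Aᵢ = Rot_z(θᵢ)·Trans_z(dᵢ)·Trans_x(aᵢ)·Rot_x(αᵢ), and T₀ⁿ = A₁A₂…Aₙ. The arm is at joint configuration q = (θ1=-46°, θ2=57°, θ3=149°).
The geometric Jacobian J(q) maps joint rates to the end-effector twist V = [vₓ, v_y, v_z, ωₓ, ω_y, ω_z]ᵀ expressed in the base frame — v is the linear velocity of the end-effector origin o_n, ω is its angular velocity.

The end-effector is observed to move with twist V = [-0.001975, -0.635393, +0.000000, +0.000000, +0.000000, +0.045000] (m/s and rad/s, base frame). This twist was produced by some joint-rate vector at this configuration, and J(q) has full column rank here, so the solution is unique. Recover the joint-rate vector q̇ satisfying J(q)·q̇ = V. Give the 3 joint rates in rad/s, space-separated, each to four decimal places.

-0.1720 -0.7010 0.9180

o_n = [0.7084, -0.2874, 0.7900]
J₁: ẑ×o_n = [0.2874, 0.7084, -0.0000], ω = ẑ
J2: z=[0.0000, 0.0000, 1.0000] o=[0.5418, -0.5611, 0.4500] → [-0.2737, 0.1665, 0.0000, 0.0000, 0.0000, 1.0000]
J3: z=[0.0000, 0.0000, 1.0000] o=[1.1406, -0.4447, 0.4500] → [-0.1573, -0.4323, 0.0000, 0.0000, 0.0000, 1.0000]
q̇ = J⁺·V = [-0.1720, -0.7010, 0.9180]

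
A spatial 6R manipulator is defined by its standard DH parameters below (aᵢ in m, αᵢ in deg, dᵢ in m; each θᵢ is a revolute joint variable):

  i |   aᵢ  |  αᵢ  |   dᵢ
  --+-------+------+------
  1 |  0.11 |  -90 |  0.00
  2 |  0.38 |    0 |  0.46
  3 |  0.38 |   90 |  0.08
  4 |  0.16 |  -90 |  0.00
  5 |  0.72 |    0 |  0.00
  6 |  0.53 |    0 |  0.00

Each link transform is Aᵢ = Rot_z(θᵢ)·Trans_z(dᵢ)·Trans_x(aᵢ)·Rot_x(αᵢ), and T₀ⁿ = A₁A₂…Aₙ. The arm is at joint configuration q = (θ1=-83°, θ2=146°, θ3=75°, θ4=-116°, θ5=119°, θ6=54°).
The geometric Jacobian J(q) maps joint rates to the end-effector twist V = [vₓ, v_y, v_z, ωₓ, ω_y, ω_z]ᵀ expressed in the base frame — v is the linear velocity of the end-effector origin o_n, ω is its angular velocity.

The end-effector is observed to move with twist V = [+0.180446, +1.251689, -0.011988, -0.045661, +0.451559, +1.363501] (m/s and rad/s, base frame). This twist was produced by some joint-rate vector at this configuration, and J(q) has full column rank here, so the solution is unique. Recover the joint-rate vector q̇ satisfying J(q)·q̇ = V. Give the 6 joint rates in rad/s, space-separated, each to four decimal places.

0.4470 0.8330 -0.3630 -0.3940 0.9120 0.1380

o_n = [1.1407, 0.4150, 0.7665]
J₁: ẑ×o_n = [-0.4150, 1.1407, 0.0000], ω = ẑ
J2: z=[0.9925, 0.1219, 0.0000] o=[0.0134, -0.1092, 0.0000] → [0.0934, -0.7608, 0.3829, 0.9925, 0.1219, 0.0000]
J3: z=[0.9925, 0.1219, 0.0000] o=[0.4316, 0.2596, -0.2125] → [0.1193, -0.9717, 0.0679, 0.9925, 0.1219, 0.0000]
J4: z=[-0.0800, 0.6512, -0.7547] o=[0.4760, 0.5540, 0.0368] → [0.3703, -0.4433, -0.4217, -0.0800, 0.6512, -0.7547]
J5: z=[-0.5178, 0.6198, 0.5897] o=[0.3398, 0.4839, -0.0092] → [0.5214, 0.8739, -0.4608, -0.5178, 0.6198, 0.5897]
J6: z=[-0.5178, 0.6198, 0.5897] o=[0.6874, 0.2267, 0.5664] → [0.0130, 0.3708, -0.3784, -0.5178, 0.6198, 0.5897]
q̇ = J⁺·V = [0.4470, 0.8330, -0.3630, -0.3940, 0.9120, 0.1380]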